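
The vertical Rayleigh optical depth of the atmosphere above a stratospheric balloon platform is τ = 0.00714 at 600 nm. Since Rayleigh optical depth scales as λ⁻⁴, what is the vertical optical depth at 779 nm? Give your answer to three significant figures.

τ(779 nm) = τ(600 nm) × (600/779)⁴ = 0.00714 × (0.7702)⁴ = 0.00714 × 0.3519 = 0.0025.

0.00251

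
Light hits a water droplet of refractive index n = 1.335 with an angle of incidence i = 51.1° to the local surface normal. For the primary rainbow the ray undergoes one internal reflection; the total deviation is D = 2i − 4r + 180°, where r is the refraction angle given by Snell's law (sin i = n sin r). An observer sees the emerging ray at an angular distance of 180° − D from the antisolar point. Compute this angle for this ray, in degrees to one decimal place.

sin r = sin 51.1° / 1.335 = 0.7782/1.335 = 0.5830; r = 35.66°.
D = 2·51.1° − 4·35.66° + 180° = 102.20° − 142.63° + 180° = 139.57°.
Angle from antisolar point = 180° − D = 40.43°.

40.4°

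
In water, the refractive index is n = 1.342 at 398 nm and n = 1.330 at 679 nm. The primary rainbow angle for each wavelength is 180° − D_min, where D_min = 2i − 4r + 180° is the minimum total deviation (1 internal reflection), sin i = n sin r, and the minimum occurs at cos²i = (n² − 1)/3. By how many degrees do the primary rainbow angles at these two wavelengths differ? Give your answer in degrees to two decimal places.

1.73°

At 398 nm (n = 1.342): cos²i = 0.26699 → i = 58.888°, r = 39.641°, D_min = 139.213°, rainbow angle = 40.787°.
At 679 nm (n = 1.330): cos²i = 0.25630 → i = 59.585°, r = 40.422°, D_min = 137.484°, rainbow angle = 42.516°.
Angular width = |40.787° − 42.516°| = 1.729°.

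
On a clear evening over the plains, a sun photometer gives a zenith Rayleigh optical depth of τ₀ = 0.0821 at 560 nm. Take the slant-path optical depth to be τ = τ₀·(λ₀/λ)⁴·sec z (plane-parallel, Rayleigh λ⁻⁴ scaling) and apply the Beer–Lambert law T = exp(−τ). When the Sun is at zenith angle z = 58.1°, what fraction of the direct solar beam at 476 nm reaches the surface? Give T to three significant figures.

0.743

sec 58.1° = 1.8924.
τ = 0.0821 × (560/476)⁴ × 1.8924 = 0.0821 × 1.9157 × 1.8924 = 0.2976.
T = exp(−0.2976) = 0.7426.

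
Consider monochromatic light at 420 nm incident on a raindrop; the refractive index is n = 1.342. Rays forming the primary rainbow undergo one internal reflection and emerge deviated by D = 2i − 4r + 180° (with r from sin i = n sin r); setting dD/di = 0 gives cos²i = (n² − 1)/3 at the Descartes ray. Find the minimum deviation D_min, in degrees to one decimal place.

139.2°

cos²i = (1.80096 − 1)/3 = 0.26699; i = arccos(0.51671) = 58.888°.
sin r = sin 58.888°/1.342 = 0.63797; r = 39.641°.
D_min = 2·58.888° − 4·39.641° + 180° = 139.213°.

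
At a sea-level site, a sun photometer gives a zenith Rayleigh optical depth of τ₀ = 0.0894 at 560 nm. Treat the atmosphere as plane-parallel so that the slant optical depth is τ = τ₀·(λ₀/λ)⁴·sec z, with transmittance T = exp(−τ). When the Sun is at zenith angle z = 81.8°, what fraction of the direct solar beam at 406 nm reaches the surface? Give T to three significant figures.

sec 81.8° = 7.0112.
τ = 0.0894 × (560/406)⁴ × 7.0112 = 0.0894 × 3.6195 × 7.0112 = 2.2687.
T = exp(−2.2687) = 0.1034.

0.103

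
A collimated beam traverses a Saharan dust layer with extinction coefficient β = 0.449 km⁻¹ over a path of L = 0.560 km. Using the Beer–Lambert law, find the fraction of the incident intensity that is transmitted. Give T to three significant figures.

0.778

τ = β·L = 0.449 × 0.560 = 0.2514.
T = exp(−0.2514) = 0.7777.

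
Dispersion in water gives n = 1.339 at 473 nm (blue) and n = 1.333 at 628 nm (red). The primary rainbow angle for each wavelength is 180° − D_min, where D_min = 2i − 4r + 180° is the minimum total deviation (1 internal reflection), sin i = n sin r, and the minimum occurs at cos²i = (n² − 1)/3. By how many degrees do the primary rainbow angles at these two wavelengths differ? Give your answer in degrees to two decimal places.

0.86°

At 473 nm (n = 1.339): cos²i = 0.26431 → i = 59.062°, r = 39.834°, D_min = 138.786°, rainbow angle = 41.214°.
At 628 nm (n = 1.333): cos²i = 0.25896 → i = 59.410°, r = 40.225°, D_min = 137.922°, rainbow angle = 42.078°.
Angular width = |41.214° − 42.078°| = 0.865°.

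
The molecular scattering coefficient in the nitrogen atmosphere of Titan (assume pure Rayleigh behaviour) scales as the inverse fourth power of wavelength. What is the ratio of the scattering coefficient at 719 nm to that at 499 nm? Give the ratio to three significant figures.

Rayleigh scattering ∝ λ⁻⁴, so the ratio of coefficients is the inverse fourth power of the wavelength ratio.
σ(719)/σ(499) = (499/719)⁴ = (0.6940)⁴ = 0.232.

0.232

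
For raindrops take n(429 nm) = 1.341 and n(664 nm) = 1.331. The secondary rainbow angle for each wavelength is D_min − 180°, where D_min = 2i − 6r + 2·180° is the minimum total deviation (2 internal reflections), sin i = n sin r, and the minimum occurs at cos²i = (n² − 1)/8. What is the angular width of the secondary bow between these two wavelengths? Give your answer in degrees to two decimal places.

2.60°

At 429 nm (n = 1.341): cos²i = 0.09979 → i = 71.586°, r = 45.034°, D_min = 232.966°, rainbow angle = 52.966°.
At 664 nm (n = 1.331): cos²i = 0.09645 → i = 71.907°, r = 45.575°, D_min = 230.365°, rainbow angle = 50.365°.
Angular width = |52.966° − 50.365°| = 2.601°.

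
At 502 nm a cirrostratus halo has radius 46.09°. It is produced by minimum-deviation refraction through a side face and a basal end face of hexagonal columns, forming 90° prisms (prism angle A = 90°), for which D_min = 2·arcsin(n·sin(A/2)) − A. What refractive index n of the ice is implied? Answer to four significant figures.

Rearranging: n = sin((D_min + A)/2) / sin(A/2).
(D_min + A)/2 = (46.09° + 90°)/2 = 68.045°.
n = sin 68.045° / sin 45° = 0.9275 / 0.7071 = 1.3117.

1.312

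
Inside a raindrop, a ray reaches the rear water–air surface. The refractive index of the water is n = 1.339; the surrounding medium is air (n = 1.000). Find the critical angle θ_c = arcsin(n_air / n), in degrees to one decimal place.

48.3°

sin θ_c = n_air / n = 1.000 / 1.339 = 0.7468.
θ_c = arcsin(0.7468) = 48.32°.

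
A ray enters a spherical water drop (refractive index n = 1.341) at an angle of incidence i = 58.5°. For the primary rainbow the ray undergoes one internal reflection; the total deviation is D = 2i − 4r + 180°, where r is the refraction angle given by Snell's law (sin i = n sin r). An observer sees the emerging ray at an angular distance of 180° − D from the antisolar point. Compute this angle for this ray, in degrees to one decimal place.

40.9°

sin r = sin 58.5° / 1.341 = 0.8526/1.341 = 0.6358; r = 39.48°.
D = 2·58.5° − 4·39.48° + 180° = 117.00° − 157.92° + 180° = 139.08°.
Angle from antisolar point = 180° − D = 40.92°.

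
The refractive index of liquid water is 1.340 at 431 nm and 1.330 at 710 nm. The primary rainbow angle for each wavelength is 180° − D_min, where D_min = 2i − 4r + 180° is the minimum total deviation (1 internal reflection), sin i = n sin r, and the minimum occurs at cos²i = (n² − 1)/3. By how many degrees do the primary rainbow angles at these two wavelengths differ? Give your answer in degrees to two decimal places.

At 431 nm (n = 1.340): cos²i = 0.26520 → i = 59.004°, r = 39.770°, D_min = 138.929°, rainbow angle = 41.071°.
At 710 nm (n = 1.330): cos²i = 0.25630 → i = 59.585°, r = 40.422°, D_min = 137.484°, rainbow angle = 42.516°.
Angular width = |41.071° − 42.516°| = 1.445°.

1.45°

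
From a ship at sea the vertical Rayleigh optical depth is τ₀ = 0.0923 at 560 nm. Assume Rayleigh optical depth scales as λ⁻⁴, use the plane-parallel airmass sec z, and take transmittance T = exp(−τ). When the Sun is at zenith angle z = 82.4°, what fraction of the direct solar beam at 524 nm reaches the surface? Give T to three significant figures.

0.402

sec 82.4° = 7.5611.
τ = 0.0923 × (560/524)⁴ × 7.5611 = 0.0923 × 1.3044 × 7.5611 = 0.9104.
T = exp(−0.9104) = 0.4024.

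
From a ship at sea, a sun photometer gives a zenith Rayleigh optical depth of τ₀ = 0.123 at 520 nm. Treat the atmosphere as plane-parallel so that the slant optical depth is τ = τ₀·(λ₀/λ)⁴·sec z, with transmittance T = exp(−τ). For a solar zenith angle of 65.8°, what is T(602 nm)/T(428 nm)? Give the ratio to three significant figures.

1.63

Airmass: sec 65.8° = 2.4395.
τ(602 nm) = 0.123 × (520/602)⁴ × 2.4395 = 0.123 × 0.5567 × 2.4395 = 0.1670.
τ(428 nm) = 0.123 × (520/428)⁴ × 2.4395 = 0.123 × 2.1789 × 2.4395 = 0.6538.
T(602)/T(428) = exp(τ_B − τ_A) = exp(0.4868) = 1.6270.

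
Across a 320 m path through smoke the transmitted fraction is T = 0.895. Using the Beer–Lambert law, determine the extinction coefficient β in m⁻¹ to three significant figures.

Beer–Lambert: T = exp(−βL) ⇒ β = −ln(T)/L = −ln(0.895)/320 = 0.1109/320 = 0.0003467 m⁻¹.

0.000347 m⁻¹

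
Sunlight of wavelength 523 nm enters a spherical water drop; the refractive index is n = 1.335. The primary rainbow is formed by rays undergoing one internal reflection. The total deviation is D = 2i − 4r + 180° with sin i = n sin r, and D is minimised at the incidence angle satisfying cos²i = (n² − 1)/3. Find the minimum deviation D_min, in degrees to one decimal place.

138.2°

cos²i = (1.78222 − 1)/3 = 0.26074; i = arccos(0.51063) = 59.294°.
sin r = sin 59.294°/1.335 = 0.64405; r = 40.094°.
D_min = 2·59.294° − 4·40.094° + 180° = 138.212°.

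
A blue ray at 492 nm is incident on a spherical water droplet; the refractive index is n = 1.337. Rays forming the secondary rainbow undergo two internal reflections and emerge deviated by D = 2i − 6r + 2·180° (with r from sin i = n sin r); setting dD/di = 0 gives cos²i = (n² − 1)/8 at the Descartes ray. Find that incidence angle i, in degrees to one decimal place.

cos²i = (1.337² − 1)/8 = (1.78757 − 1)/8 = 0.09845.
cos i = 0.31376, so i = 71.714°.

71.7°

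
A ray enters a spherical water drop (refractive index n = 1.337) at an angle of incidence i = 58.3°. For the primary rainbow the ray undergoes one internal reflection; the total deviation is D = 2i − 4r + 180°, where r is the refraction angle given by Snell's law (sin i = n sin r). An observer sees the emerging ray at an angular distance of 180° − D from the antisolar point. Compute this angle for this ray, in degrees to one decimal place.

sin r = sin 58.3° / 1.337 = 0.8508/1.337 = 0.6364; r = 39.52°.
D = 2·58.3° − 4·39.52° + 180° = 116.60° − 158.08° + 180° = 138.52°.
Angle from antisolar point = 180° − D = 41.48°.

41.5°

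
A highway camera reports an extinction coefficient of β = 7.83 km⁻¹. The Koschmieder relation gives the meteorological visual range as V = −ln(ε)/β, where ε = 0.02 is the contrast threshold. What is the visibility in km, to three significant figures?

0.500 km

V = −ln(0.02) / 7.83 = 3.912 / 7.83 = 0.4996 km.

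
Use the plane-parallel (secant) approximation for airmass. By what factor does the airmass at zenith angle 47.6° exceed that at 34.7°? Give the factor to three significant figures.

1.22

X(47.6°)/X(34.7°) = sec 47.6° / sec 34.7° = cos 34.7° / cos 47.6° = 0.8221/0.6743 = 1.2193.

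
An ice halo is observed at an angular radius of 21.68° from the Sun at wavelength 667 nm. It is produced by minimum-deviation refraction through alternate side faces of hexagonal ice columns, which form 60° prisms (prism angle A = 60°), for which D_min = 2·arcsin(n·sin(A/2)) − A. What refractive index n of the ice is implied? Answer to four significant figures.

Rearranging: n = sin((D_min + A)/2) / sin(A/2).
(D_min + A)/2 = (21.68° + 60°)/2 = 40.840°.
n = sin 40.840° / sin 30° = 0.6539 / 0.5000 = 1.3079.

1.308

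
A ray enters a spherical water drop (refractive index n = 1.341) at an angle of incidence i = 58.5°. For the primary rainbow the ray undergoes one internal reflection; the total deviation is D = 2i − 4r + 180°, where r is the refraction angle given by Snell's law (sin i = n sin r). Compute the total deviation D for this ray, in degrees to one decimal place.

sin r = sin 58.5° / 1.341 = 0.8526/1.341 = 0.6358; r = 39.48°.
D = 2·58.5° − 4·39.48° + 180° = 117.00° − 157.92° + 180° = 139.08°.

139.1°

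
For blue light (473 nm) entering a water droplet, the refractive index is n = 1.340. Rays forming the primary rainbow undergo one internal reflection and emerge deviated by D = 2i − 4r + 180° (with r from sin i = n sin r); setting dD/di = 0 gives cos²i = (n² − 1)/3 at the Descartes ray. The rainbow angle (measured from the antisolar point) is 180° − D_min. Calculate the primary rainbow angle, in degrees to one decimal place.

cos²i = (1.79560 − 1)/3 = 0.26520; i = arccos(0.51498) = 59.004°.
sin r = sin 59.004°/1.340 = 0.63971; r = 39.770°.
D_min = 2·59.004° − 4·39.770° + 180° = 138.929°.
Rainbow angle = 180° − D_min = 41.071°.

41.1°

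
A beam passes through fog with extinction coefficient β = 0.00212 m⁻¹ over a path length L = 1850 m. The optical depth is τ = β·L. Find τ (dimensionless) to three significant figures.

3.92

τ = β·L = 0.00212 × 1850 = 3.9220.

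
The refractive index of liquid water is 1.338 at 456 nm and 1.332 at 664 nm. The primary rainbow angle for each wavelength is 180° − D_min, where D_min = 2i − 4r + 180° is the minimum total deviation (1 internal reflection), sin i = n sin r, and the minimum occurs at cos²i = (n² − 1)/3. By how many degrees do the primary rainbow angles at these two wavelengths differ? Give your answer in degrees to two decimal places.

0.87°

At 456 nm (n = 1.338): cos²i = 0.26341 → i = 59.120°, r = 39.899°, D_min = 138.643°, rainbow angle = 41.357°.
At 664 nm (n = 1.332): cos²i = 0.25807 → i = 59.469°, r = 40.290°, D_min = 137.776°, rainbow angle = 42.224°.
Angular width = |41.357° − 42.224°| = 0.867°.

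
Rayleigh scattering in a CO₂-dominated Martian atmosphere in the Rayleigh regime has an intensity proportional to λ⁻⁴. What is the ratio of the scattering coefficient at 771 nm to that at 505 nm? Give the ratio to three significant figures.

Rayleigh scattering ∝ λ⁻⁴, so the ratio of coefficients is the inverse fourth power of the wavelength ratio.
σ(771)/σ(505) = (505/771)⁴ = (0.6550)⁴ = 0.1841.

0.184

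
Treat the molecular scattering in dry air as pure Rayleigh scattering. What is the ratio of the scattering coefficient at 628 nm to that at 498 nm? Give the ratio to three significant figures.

0.395

Rayleigh scattering ∝ λ⁻⁴, so the ratio of coefficients is the inverse fourth power of the wavelength ratio.
σ(628)/σ(498) = (498/628)⁴ = (0.7930)⁴ = 0.3954.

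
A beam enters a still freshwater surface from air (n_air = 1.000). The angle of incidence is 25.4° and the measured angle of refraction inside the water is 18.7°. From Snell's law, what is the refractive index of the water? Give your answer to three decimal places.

1.338

n = sin θ_i / sin θ_r = sin 25.4° / sin 18.7° = 0.4289 / 0.3206 = 1.3379.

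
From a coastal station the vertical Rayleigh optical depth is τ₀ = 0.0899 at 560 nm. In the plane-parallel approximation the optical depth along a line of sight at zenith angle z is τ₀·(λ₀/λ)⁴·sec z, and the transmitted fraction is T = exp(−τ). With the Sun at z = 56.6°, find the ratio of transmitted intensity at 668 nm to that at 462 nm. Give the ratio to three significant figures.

1.31

Airmass: sec 56.6° = 1.8166.
τ(668 nm) = 0.0899 × (560/668)⁴ × 1.8166 = 0.0899 × 0.4939 × 1.8166 = 0.0807.
τ(462 nm) = 0.0899 × (560/462)⁴ × 1.8166 = 0.0899 × 2.1587 × 1.8166 = 0.3525.
T(668)/T(462) = exp(τ_B − τ_A) = exp(0.2719) = 1.3124.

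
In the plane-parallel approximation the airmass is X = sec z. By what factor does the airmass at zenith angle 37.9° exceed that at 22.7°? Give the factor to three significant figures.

X(37.9°)/X(22.7°) = sec 37.9° / sec 22.7° = cos 22.7° / cos 37.9° = 0.9225/0.7891 = 1.1691.

1.17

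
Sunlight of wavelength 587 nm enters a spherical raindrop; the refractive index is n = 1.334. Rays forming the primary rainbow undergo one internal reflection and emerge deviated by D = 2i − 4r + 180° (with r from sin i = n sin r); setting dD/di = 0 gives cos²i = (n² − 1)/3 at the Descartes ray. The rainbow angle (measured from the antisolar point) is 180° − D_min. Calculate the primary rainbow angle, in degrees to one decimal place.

cos²i = (1.77956 − 1)/3 = 0.25985; i = arccos(0.50976) = 59.352°.
sin r = sin 59.352°/1.334 = 0.64492; r = 40.159°.
D_min = 2·59.352° − 4·40.159° + 180° = 138.067°.
Rainbow angle = 180° − D_min = 41.933°.

41.9°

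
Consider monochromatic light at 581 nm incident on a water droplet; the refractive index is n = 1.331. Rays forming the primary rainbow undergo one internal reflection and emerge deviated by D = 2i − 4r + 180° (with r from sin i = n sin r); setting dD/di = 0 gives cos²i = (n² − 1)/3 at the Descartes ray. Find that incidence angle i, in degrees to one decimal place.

cos²i = (1.331² − 1)/3 = (1.77156 − 1)/3 = 0.25719.
cos i = 0.50714, so i = 59.527°.

59.5°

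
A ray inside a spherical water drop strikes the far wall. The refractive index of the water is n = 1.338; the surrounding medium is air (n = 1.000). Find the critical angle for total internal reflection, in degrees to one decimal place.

48.4°

sin θ_c = n_air / n = 1.000 / 1.338 = 0.7474.
θ_c = arcsin(0.7474) = 48.36°.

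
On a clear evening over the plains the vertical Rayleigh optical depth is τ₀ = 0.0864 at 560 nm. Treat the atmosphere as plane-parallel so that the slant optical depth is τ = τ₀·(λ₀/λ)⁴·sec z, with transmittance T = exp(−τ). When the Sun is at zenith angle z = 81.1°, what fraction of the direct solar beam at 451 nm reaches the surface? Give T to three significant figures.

sec 81.1° = 6.4637.
τ = 0.0864 × (560/451)⁴ × 6.4637 = 0.0864 × 2.3771 × 6.4637 = 1.3275.
T = exp(−1.3275) = 0.2651.

0.265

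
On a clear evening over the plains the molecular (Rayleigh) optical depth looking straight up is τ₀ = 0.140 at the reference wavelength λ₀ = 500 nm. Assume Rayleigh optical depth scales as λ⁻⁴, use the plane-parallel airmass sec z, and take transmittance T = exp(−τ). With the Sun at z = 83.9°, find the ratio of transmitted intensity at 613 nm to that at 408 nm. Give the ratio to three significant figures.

10.9

Airmass: sec 83.9° = 9.4105.
τ(613 nm) = 0.140 × (500/613)⁴ × 9.4105 = 0.140 × 0.4426 × 9.4105 = 0.5831.
τ(408 nm) = 0.140 × (500/408)⁴ × 9.4105 = 0.140 × 2.2555 × 9.4105 = 2.9715.
T(613)/T(408) = exp(τ_B − τ_A) = exp(2.3884) = 10.8959.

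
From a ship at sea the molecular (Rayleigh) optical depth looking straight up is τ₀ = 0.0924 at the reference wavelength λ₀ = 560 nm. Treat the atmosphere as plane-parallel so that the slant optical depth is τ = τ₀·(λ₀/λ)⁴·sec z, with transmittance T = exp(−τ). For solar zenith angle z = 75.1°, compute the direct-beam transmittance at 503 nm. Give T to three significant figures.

sec 75.1° = 3.8890.
τ = 0.0924 × (560/503)⁴ × 3.8890 = 0.0924 × 1.5363 × 3.8890 = 0.5521.
T = exp(−0.5521) = 0.5758.

0.576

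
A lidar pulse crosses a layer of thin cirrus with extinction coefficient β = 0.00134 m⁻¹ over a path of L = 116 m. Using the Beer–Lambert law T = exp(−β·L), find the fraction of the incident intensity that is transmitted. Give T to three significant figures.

τ = β·L = 0.00134 × 116 = 0.1554.
T = exp(−0.1554) = 0.8560.

0.856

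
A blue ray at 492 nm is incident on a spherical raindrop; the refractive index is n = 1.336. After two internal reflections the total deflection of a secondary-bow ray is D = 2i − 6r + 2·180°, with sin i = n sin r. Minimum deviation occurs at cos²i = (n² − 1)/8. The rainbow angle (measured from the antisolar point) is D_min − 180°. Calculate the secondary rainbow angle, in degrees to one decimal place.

51.7°

cos²i = (1.78490 − 1)/8 = 0.09811; i = arccos(0.31323) = 71.746°.
sin r = sin 71.746°/1.336 = 0.71084; r = 45.303°.
D_min = 2·71.746° − 6·45.303° + 360° = 231.674°.
Rainbow angle = D_min − 180° = 51.674°.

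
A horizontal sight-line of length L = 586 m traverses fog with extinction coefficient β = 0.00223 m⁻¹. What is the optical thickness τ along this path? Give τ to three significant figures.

τ = β·L = 0.00223 × 586 = 1.3068.

1.31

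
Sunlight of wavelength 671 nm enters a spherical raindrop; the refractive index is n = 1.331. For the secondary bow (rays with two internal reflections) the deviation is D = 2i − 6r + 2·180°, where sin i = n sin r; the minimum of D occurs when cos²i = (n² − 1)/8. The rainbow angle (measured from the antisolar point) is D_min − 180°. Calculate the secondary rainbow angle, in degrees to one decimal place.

cos²i = (1.77156 − 1)/8 = 0.09645; i = arccos(0.31056) = 71.907°.
sin r = sin 71.907°/1.331 = 0.71417; r = 45.575°.
D_min = 2·71.907° − 6·45.575° + 360° = 230.365°.
Rainbow angle = D_min − 180° = 50.365°.

50.4°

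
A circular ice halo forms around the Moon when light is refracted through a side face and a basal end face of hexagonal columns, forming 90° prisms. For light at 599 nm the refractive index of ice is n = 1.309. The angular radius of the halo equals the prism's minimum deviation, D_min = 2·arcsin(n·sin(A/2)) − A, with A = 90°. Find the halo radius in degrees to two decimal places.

45.52°

n·sin(A/2) = 1.309 × sin 45° = 1.309 × 0.7071 = 0.9256.
D_min = 2·arcsin(0.9256) − 90° = 2 × 67.759° − 90° = 45.519°.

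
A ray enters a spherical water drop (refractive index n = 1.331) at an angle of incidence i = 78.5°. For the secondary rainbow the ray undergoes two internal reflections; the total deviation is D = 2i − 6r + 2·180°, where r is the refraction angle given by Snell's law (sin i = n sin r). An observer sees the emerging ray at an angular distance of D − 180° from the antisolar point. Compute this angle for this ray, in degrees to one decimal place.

52.5°

sin r = sin 78.5° / 1.331 = 0.9799/1.331 = 0.7362; r = 47.41°.
D = 2·78.5° − 6·47.41° + 2·180° = 157.00° − 284.47° + 360° = 232.53°.
Angle from antisolar point = D − 180° = 52.53°.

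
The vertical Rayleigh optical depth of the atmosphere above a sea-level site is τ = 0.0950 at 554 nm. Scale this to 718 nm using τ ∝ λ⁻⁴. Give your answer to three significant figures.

0.0337

τ(718 nm) = τ(554 nm) × (554/718)⁴ = 0.0950 × (0.7716)⁴ = 0.0950 × 0.3544 = 0.0337.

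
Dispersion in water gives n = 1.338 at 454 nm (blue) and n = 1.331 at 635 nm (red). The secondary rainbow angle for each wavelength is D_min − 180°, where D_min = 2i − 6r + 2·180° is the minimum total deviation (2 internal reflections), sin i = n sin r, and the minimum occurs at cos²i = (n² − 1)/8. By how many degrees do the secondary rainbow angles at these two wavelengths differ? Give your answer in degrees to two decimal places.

At 454 nm (n = 1.338): cos²i = 0.09878 → i = 71.682°, r = 45.195°, D_min = 232.193°, rainbow angle = 52.193°.
At 635 nm (n = 1.331): cos²i = 0.09645 → i = 71.907°, r = 45.575°, D_min = 230.365°, rainbow angle = 50.365°.
Angular width = |52.193° − 50.365°| = 1.828°.

1.83°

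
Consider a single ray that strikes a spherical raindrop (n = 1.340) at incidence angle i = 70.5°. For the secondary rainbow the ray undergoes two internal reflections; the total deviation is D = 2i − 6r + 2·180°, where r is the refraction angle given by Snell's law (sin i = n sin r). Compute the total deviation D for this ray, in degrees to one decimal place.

sin r = sin 70.5° / 1.340 = 0.9426/1.340 = 0.7035; r = 44.71°.
D = 2·70.5° − 6·44.71° + 2·180° = 141.00° − 268.23° + 360° = 232.77°.

232.8°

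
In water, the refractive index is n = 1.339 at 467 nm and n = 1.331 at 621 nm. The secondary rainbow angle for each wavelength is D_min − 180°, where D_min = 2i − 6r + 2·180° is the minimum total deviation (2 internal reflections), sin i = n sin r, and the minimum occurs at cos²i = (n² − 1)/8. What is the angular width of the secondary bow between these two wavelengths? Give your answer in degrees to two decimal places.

2.09°

At 467 nm (n = 1.339): cos²i = 0.09912 → i = 71.650°, r = 45.141°, D_min = 232.451°, rainbow angle = 52.451°.
At 621 nm (n = 1.331): cos²i = 0.09645 → i = 71.907°, r = 45.575°, D_min = 230.365°, rainbow angle = 50.365°.
Angular width = |52.451° − 50.365°| = 2.086°.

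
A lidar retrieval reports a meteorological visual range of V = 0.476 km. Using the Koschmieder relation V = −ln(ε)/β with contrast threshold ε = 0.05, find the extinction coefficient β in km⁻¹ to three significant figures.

6.29 km⁻¹

β = −ln(0.05) / V = 2.996 / 0.476 = 6.2936 km⁻¹.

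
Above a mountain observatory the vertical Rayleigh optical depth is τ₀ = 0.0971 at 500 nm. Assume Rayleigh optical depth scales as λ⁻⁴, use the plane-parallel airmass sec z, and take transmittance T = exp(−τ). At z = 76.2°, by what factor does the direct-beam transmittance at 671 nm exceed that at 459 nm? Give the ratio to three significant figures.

Airmass: sec 76.2° = 4.1923.
τ(671 nm) = 0.0971 × (500/671)⁴ × 4.1923 = 0.0971 × 0.3083 × 4.1923 = 0.1255.
τ(459 nm) = 0.0971 × (500/459)⁴ × 4.1923 = 0.0971 × 1.4081 × 4.1923 = 0.5732.
T(671)/T(459) = exp(τ_B − τ_A) = exp(0.4477) = 1.5647.

1.56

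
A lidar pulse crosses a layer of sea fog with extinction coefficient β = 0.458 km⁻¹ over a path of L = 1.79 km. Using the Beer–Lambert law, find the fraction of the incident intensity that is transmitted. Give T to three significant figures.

τ = β·L = 0.458 × 1.79 = 0.8198.
T = exp(−0.8198) = 0.4405.

0.441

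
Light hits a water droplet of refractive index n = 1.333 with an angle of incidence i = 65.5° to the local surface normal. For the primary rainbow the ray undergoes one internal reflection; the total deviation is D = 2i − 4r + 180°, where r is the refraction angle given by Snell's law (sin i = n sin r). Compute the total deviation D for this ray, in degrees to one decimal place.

sin r = sin 65.5° / 1.333 = 0.9100/1.333 = 0.6826; r = 43.05°.
D = 2·65.5° − 4·43.05° + 180° = 131.00° − 172.20° + 180° = 138.80°.

138.8°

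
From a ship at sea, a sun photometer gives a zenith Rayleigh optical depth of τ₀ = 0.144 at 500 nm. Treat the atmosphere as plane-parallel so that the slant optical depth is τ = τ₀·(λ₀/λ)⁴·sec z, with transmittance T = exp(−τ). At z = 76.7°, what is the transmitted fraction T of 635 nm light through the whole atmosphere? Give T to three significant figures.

0.786

sec 76.7° = 4.3469.
τ = 0.144 × (500/635)⁴ × 4.3469 = 0.144 × 0.3844 × 4.3469 = 0.2406.
T = exp(−0.2406) = 0.7861.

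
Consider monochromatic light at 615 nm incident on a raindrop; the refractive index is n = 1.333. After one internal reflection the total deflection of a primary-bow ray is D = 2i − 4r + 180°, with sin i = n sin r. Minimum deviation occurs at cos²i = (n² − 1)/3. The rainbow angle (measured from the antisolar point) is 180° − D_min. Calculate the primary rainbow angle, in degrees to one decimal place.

cos²i = (1.77689 − 1)/3 = 0.25896; i = arccos(0.50888) = 59.410°.
sin r = sin 59.410°/1.333 = 0.64579; r = 40.225°.
D_min = 2·59.410° − 4·40.225° + 180° = 137.922°.
Rainbow angle = 180° − D_min = 42.078°.

42.1°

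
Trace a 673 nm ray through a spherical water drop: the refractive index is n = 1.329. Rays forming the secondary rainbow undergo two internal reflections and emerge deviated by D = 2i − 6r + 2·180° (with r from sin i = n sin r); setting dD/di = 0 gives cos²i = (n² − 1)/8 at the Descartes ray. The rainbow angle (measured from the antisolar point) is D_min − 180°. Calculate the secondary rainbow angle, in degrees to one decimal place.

49.8°

cos²i = (1.76624 − 1)/8 = 0.09578; i = arccos(0.30948) = 71.972°.
sin r = sin 71.972°/1.329 = 0.71550; r = 45.685°.
D_min = 2·71.972° − 6·45.685° + 360° = 229.837°.
Rainbow angle = D_min − 180° = 49.837°.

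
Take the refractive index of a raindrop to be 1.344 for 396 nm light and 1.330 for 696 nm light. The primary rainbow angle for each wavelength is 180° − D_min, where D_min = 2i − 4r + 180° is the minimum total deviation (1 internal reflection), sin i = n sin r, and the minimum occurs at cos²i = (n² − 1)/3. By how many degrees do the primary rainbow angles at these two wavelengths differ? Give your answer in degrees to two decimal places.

At 396 nm (n = 1.344): cos²i = 0.26878 → i = 58.772°, r = 39.512°, D_min = 139.495°, rainbow angle = 40.505°.
At 696 nm (n = 1.330): cos²i = 0.25630 → i = 59.585°, r = 40.422°, D_min = 137.484°, rainbow angle = 42.516°.
Angular width = |40.505° − 42.516°| = 2.011°.

2.01°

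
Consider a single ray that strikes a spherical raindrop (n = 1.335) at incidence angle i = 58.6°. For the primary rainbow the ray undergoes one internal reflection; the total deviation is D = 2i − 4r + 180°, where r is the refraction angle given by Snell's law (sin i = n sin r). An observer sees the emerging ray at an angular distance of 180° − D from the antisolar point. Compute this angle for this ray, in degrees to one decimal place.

sin r = sin 58.6° / 1.335 = 0.8536/1.335 = 0.6394; r = 39.74°.
D = 2·58.6° − 4·39.74° + 180° = 117.20° − 158.98° + 180° = 138.22°.
Angle from antisolar point = 180° − D = 41.78°.

41.8°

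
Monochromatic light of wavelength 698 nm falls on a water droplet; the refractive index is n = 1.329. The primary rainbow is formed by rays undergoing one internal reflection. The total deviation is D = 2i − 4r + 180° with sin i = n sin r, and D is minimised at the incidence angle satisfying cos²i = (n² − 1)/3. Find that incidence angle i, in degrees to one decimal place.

cos²i = (1.329² − 1)/3 = (1.76624 − 1)/3 = 0.25541.
cos i = 0.50538, so i = 59.643°.

59.6°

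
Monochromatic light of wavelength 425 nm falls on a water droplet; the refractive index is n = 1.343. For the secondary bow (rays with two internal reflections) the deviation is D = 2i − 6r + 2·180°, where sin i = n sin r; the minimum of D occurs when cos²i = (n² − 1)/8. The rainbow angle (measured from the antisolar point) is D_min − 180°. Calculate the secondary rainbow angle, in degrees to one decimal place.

53.5°

cos²i = (1.80365 − 1)/8 = 0.10046; i = arccos(0.31695) = 71.522°.
sin r = sin 71.522°/1.343 = 0.70621; r = 44.928°.
D_min = 2·71.522° − 6·44.928° + 360° = 233.478°.
Rainbow angle = D_min − 180° = 53.478°.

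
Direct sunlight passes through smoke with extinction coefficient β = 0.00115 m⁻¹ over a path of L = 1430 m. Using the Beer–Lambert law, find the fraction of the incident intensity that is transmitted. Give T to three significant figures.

0.193

τ = β·L = 0.00115 × 1430 = 1.6445.
T = exp(−1.6445) = 0.1931.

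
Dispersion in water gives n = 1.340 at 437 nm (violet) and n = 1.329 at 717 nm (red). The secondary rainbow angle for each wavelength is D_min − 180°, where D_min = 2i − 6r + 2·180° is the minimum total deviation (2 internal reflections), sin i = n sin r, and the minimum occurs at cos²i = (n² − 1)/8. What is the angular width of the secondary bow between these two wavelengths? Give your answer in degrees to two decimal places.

At 437 nm (n = 1.340): cos²i = 0.09945 → i = 71.618°, r = 45.088°, D_min = 232.709°, rainbow angle = 52.709°.
At 717 nm (n = 1.329): cos²i = 0.09578 → i = 71.972°, r = 45.685°, D_min = 229.837°, rainbow angle = 49.837°.
Angular width = |52.709° − 49.837°| = 2.872°.

2.87°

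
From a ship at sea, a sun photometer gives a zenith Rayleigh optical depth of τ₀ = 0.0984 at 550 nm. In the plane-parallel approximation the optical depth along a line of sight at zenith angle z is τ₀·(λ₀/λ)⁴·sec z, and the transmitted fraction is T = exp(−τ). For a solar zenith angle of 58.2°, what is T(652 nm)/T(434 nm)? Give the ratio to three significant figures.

Airmass: sec 58.2° = 1.8977.
τ(652 nm) = 0.0984 × (550/652)⁴ × 1.8977 = 0.0984 × 0.5064 × 1.8977 = 0.0946.
τ(434 nm) = 0.0984 × (550/434)⁴ × 1.8977 = 0.0984 × 2.5792 × 1.8977 = 0.4816.
T(652)/T(434) = exp(τ_B − τ_A) = exp(0.3871) = 1.4727.

1.47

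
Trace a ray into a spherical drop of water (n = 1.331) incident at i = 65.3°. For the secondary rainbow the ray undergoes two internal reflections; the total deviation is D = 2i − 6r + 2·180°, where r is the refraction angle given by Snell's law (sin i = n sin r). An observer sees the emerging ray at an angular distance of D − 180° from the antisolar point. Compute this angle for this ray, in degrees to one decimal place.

sin r = sin 65.3° / 1.331 = 0.9085/1.331 = 0.6826; r = 43.05°.
D = 2·65.3° − 6·43.05° + 2·180° = 130.60° − 258.27° + 360° = 232.33°.
Angle from antisolar point = D − 180° = 52.33°.

52.3°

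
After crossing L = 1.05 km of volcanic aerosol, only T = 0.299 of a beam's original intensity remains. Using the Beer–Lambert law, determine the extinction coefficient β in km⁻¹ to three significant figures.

Beer–Lambert: T = exp(−βL) ⇒ β = −ln(T)/L = −ln(0.299)/1.05 = 1.2073/1.05 = 1.15 km⁻¹.

1.15 km⁻¹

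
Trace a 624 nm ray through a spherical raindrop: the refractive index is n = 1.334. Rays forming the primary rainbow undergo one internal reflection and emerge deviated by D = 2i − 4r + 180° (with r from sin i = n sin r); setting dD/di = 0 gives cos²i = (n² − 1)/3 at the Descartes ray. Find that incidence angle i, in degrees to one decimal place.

cos²i = (1.334² − 1)/3 = (1.77956 − 1)/3 = 0.25985.
cos i = 0.50976, so i = 59.352°.

59.4°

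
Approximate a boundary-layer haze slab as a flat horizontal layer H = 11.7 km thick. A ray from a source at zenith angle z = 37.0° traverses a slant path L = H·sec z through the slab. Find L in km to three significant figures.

sec z = 1/cos 37.0° = 1.2521.
L = 11.7 × 1.2521 = 14.650 km.

14.6 km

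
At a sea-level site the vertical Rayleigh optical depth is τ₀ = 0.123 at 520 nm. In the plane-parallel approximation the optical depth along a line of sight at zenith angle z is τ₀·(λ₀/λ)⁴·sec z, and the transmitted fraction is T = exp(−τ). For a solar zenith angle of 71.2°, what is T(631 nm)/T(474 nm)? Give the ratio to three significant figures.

1.46

Airmass: sec 71.2° = 3.1030.
τ(631 nm) = 0.123 × (520/631)⁴ × 3.1030 = 0.123 × 0.4612 × 3.1030 = 0.1760.
τ(474 nm) = 0.123 × (520/474)⁴ × 3.1030 = 0.123 × 1.4484 × 3.1030 = 0.5528.
T(631)/T(474) = exp(τ_B − τ_A) = exp(0.3768) = 1.4576.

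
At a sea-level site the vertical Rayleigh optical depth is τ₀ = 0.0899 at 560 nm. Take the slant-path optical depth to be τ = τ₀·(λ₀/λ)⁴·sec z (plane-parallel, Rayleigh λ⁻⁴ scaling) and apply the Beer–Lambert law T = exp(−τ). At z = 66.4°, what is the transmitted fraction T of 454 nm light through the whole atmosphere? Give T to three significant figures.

0.595

sec 66.4° = 2.4978.
τ = 0.0899 × (560/454)⁴ × 2.4978 = 0.0899 × 2.3149 × 2.4978 = 0.5198.
T = exp(−0.5198) = 0.5946.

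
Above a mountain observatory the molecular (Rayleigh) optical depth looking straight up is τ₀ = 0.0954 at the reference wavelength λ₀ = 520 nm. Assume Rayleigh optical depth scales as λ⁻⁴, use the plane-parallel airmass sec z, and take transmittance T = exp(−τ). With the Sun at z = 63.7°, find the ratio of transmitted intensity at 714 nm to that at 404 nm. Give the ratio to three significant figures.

1.70

Airmass: sec 63.7° = 2.2570.
τ(714 nm) = 0.0954 × (520/714)⁴ × 2.2570 = 0.0954 × 0.2813 × 2.2570 = 0.0606.
τ(404 nm) = 0.0954 × (520/404)⁴ × 2.2570 = 0.0954 × 2.7447 × 2.2570 = 0.5910.
T(714)/T(404) = exp(τ_B − τ_A) = exp(0.5304) = 1.6996.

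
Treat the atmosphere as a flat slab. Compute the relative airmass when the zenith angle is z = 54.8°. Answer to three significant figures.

1.73

X = sec z = 1/cos 54.8° = 1/0.5764 = 1.7348.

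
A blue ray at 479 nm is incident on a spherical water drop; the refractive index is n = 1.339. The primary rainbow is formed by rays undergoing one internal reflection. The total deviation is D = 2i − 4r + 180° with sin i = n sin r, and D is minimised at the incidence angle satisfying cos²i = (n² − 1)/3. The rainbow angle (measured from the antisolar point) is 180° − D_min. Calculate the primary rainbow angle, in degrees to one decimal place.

41.2°

cos²i = (1.79292 − 1)/3 = 0.26431; i = arccos(0.51411) = 59.062°.
sin r = sin 59.062°/1.339 = 0.64057; r = 39.834°.
D_min = 2·59.062° − 4·39.834° + 180° = 138.786°.
Rainbow angle = 180° − D_min = 41.214°.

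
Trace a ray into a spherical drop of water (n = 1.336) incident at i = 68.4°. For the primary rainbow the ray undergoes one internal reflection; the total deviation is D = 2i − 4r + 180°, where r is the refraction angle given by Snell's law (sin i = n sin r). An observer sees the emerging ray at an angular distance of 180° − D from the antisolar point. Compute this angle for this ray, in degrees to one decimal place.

39.6°

sin r = sin 68.4° / 1.336 = 0.9298/1.336 = 0.6959; r = 44.10°.
D = 2·68.4° − 4·44.10° + 180° = 136.80° − 176.41° + 180° = 140.39°.
Angle from antisolar point = 180° − D = 39.61°.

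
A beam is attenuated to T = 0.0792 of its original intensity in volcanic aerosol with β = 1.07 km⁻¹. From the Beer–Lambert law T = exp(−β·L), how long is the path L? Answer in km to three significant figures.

Beer–Lambert: T = exp(−βL) ⇒ L = −ln(T)/β = −ln(0.0792)/1.07 = 2.5358/1.07 = 2.37 km.

2.37 km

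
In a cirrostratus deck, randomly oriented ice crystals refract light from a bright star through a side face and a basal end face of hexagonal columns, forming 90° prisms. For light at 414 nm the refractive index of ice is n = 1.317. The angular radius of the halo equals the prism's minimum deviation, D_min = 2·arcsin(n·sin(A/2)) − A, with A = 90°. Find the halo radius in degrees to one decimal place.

n·sin(A/2) = 1.317 × sin 45° = 1.317 × 0.7071 = 0.9313.
D_min = 2·arcsin(0.9313) − 90° = 2 × 68.632° − 90° = 47.264°.

47.3°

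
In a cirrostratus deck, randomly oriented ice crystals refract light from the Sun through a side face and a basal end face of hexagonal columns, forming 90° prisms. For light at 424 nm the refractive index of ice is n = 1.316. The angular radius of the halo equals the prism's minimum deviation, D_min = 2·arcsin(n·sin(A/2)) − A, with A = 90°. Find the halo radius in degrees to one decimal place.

47.0°

n·sin(A/2) = 1.316 × sin 45° = 1.316 × 0.7071 = 0.9306.
D_min = 2·arcsin(0.9306) − 90° = 2 × 68.521° − 90° = 47.042°.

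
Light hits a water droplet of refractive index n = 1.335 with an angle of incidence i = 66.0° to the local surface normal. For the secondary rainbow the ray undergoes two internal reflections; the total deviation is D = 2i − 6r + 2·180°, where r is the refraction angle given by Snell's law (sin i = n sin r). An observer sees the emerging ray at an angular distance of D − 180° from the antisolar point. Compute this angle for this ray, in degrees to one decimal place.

52.9°

sin r = sin 66.0° / 1.335 = 0.9135/1.335 = 0.6843; r = 43.18°.
D = 2·66.0° − 6·43.18° + 2·180° = 132.00° − 259.09° + 360° = 232.91°.
Angle from antisolar point = D − 180° = 52.91°.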